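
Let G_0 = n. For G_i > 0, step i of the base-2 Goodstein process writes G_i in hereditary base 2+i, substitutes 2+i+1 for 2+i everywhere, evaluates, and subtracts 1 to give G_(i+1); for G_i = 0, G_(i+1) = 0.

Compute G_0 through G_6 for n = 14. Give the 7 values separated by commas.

base 2: 14 = 2^(2 + 1) + 2^2 + 2; at 3: 3^(3 + 1) + 3^3 + 3 = 111; next = 110
base 3: 110 = 3^(3 + 1) + 3^3 + 2; at 4: 4^(4 + 1) + 4^4 + 2 = 1282; next = 1281
base 4: 1281 = 4^(4 + 1) + 4^4 + 1; at 5: 5^(5 + 1) + 5^5 + 1 = 18751; next = 18750
base 5: 18750 = 5^(5 + 1) + 5^5; at 6: 6^(6 + 1) + 6^6 = 326592; next = 326591
base 6: 326591 = 6^(6 + 1) + 5·6^5 + 5·6^4 + 5·6^3 + 5·6^2 + 5·6 + 5; at 7: 7^(7 + 1) + 5·7^5 + 5·7^4 + 5·7^3 + 5·7^2 + 5·7 + 5 = 5862841; next = 5862840
base 7: 5862840 = 7^(7 + 1) + 5·7^5 + 5·7^4 + 5·7^3 + 5·7^2 + 5·7 + 4; at 8: 8^(8 + 1) + 5·8^5 + 5·8^4 + 5·8^3 + 5·8^2 + 5·8 + 4 = 134404972; next = 134404971

14, 110, 1281, 18750, 326591, 5862840, 134404971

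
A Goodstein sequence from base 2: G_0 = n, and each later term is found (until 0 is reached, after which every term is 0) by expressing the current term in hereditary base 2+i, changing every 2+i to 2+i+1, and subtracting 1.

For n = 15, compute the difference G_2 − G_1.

G_0 = 15. HB_2(15) = 2^(2 + 1) + 2^2 + 2 + 1. Bump = 112. G_1 = 111.
G_1 = 111. HB_3(111) = 3^(3 + 1) + 3^3 + 3. Bump = 1284. G_2 = 1283.

1172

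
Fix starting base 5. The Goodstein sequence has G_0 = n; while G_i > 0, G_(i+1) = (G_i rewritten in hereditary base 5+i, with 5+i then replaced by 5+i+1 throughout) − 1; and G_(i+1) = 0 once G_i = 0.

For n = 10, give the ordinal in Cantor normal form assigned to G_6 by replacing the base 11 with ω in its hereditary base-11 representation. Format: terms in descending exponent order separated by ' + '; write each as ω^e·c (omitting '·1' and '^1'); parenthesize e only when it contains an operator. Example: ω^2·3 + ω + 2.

G_0=10  [base 5] 2·5  →[5↦6]→  2·6 = 12  −1 ⇒ G_1=11
G_1=11  [base 6] 6 + 5  →[6↦7]→  7 + 5 = 12  −1 ⇒ G_2=11
G_2=11  [base 7] 7 + 4  →[7↦8]→  8 + 4 = 12  −1 ⇒ G_3=11
G_3=11  [base 8] 8 + 3  →[8↦9]→  9 + 3 = 12  −1 ⇒ G_4=11
G_4=11  [base 9] 9 + 2  →[9↦10]→  10 + 2 = 12  −1 ⇒ G_5=11
G_5=11  [base 10] 10 + 1  →[10↦11]→  11 + 1 = 12  −1 ⇒ G_6=11
G_6=11  [base 11] 11  →[11↦12]→  12 = 12  −1 ⇒ G_7=11

ω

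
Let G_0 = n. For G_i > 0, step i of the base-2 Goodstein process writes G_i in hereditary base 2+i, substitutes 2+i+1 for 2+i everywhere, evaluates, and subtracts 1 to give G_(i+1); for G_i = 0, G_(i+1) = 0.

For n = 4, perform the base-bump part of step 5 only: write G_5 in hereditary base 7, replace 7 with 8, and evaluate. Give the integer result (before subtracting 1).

(0) 4|_2 = 2^2 ↦ 3^3|_3 = 27 ⇒ 26
(1) 26|_3 = 2·3^2 + 2·3 + 2 ↦ 2·4^2 + 2·4 + 2|_4 = 42 ⇒ 41
(2) 41|_4 = 2·4^2 + 2·4 + 1 ↦ 2·5^2 + 2·5 + 1|_5 = 61 ⇒ 60
(3) 60|_5 = 2·5^2 + 2·5 ↦ 2·6^2 + 2·6|_6 = 84 ⇒ 83
(4) 83|_6 = 2·6^2 + 6 + 5 ↦ 2·7^2 + 7 + 5|_7 = 110 ⇒ 109

140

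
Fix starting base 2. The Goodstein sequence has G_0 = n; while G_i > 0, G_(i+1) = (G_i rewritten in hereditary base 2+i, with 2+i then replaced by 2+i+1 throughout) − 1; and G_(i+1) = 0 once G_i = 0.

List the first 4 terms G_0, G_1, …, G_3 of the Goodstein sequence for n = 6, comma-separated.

G_0=6  [base 2] 2^2 + 2  →[2↦3]→  3^3 + 3 = 30  −1 ⇒ G_1=29
G_1=29  [base 3] 3^3 + 2  →[3↦4]→  4^4 + 2 = 258  −1 ⇒ G_2=257
G_2=257  [base 4] 4^4 + 1  →[4↦5]→  5^5 + 1 = 3126  −1 ⇒ G_3=3125

6, 29, 257, 3125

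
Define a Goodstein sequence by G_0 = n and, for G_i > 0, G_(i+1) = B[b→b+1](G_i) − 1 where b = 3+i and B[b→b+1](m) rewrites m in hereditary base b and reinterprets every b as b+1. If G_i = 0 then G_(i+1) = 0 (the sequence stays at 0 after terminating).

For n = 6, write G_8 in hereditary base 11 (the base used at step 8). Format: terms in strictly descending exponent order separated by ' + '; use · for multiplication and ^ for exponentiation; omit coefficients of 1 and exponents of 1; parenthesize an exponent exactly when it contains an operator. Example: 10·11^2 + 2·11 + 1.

4

base 3: 6 = 2·3; at 4: 2·4 = 8; next = 7
base 4: 7 = 4 + 3; at 5: 5 + 3 = 8; next = 7
base 5: 7 = 5 + 2; at 6: 6 + 2 = 8; next = 7
base 6: 7 = 6 + 1; at 7: 7 + 1 = 8; next = 7
base 7: 7 = 7; at 8: 8 = 8; next = 7
base 8: 7 = 7; at 9: 7 = 7; next = 6
base 9: 6 = 6; at 10: 6 = 6; next = 5
base 10: 5 = 5; at 11: 5 = 5; next = 4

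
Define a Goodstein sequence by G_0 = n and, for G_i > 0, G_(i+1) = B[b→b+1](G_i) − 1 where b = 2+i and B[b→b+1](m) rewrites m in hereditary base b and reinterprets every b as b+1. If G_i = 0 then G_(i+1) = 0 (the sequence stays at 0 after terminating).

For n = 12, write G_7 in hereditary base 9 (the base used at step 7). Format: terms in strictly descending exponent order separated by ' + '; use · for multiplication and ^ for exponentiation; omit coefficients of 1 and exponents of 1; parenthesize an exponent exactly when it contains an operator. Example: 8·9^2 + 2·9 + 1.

step 0: 12 = 2^(2 + 1) + 2^2; sub 3 for 2: 3^(3 + 1) + 3^3; = 108; G_1 = 108−1 = 107
step 1: 107 = 3^(3 + 1) + 2·3^2 + 2·3 + 2; sub 4 for 3: 4^(4 + 1) + 2·4^2 + 2·4 + 2; = 1066; G_2 = 1066−1 = 1065
step 2: 1065 = 4^(4 + 1) + 2·4^2 + 2·4 + 1; sub 5 for 4: 5^(5 + 1) + 2·5^2 + 2·5 + 1; = 15686; G_3 = 15686−1 = 15685
step 3: 15685 = 5^(5 + 1) + 2·5^2 + 2·5; sub 6 for 5: 6^(6 + 1) + 2·6^2 + 2·6; = 280020; G_4 = 280020−1 = 280019
step 4: 280019 = 6^(6 + 1) + 2·6^2 + 6 + 5; sub 7 for 6: 7^(7 + 1) + 2·7^2 + 7 + 5; = 5764911; G_5 = 5764911−1 = 5764910
step 5: 5764910 = 7^(7 + 1) + 2·7^2 + 7 + 4; sub 8 for 7: 8^(8 + 1) + 2·8^2 + 8 + 4; = 134217868; G_6 = 134217868−1 = 134217867
step 6: 134217867 = 8^(8 + 1) + 2·8^2 + 8 + 3; sub 9 for 8: 9^(9 + 1) + 2·9^2 + 9 + 3; = 3486784575; G_7 = 3486784575−1 = 3486784574
step 7: 3486784574 = 9^(9 + 1) + 2·9^2 + 9 + 2; sub 10 for 9: 10^(10 + 1) + 2·10^2 + 10 + 2; = 100000000212; G_8 = 100000000212−1 = 100000000211

9^(9 + 1) + 2·9^2 + 9 + 2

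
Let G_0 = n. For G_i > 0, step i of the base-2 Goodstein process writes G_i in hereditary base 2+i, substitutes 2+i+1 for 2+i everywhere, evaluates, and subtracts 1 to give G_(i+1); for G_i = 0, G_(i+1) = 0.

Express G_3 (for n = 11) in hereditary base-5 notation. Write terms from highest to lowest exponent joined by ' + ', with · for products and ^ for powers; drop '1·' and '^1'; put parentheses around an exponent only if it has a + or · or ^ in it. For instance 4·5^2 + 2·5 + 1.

5^(5 + 1) + 2

i=0: 11 = 2^(2 + 1) + 2 + 1 (b=2); 2→3: 3^(3 + 1) + 3 + 1 = 85; 85−1 = 84
i=1: 84 = 3^(3 + 1) + 3 (b=3); 3→4: 4^(4 + 1) + 4 = 1028; 1028−1 = 1027
i=2: 1027 = 4^(4 + 1) + 3 (b=4); 4→5: 5^(5 + 1) + 3 = 15628; 15628−1 = 15627
i=3: 15627 = 5^(5 + 1) + 2 (b=5); 5→6: 6^(6 + 1) + 2 = 279938; 279938−1 = 279937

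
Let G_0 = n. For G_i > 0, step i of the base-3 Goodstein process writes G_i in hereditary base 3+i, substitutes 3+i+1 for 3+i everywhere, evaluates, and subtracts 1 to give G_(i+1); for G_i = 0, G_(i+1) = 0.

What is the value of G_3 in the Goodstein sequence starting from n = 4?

G_0=4  [base 3] 3 + 1  →[3↦4]→  4 + 1 = 5  −1 ⇒ G_1=4
G_1=4  [base 4] 4  →[4↦5]→  5 = 5  −1 ⇒ G_2=4
G_2=4  [base 5] 4  →[5↦6]→  4 = 4  −1 ⇒ G_3=3

3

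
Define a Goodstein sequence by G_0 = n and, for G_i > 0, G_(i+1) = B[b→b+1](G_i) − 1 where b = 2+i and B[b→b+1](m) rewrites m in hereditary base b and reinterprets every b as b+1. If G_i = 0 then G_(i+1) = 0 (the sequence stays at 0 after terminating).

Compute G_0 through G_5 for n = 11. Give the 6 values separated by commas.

11 —HB2→ 2^(2 + 1) + 2 + 1 —bump→ 3^(3 + 1) + 3 + 1 = 85 —(−1)→ 84
84 —HB3→ 3^(3 + 1) + 3 —bump→ 4^(4 + 1) + 4 = 1028 —(−1)→ 1027
1027 —HB4→ 4^(4 + 1) + 3 —bump→ 5^(5 + 1) + 3 = 15628 —(−1)→ 15627
15627 —HB5→ 5^(5 + 1) + 2 —bump→ 6^(6 + 1) + 2 = 279938 —(−1)→ 279937
279937 —HB6→ 6^(6 + 1) + 1 —bump→ 7^(7 + 1) + 1 = 5764802 —(−1)→ 5764801

11, 84, 1027, 15627, 279937, 5764801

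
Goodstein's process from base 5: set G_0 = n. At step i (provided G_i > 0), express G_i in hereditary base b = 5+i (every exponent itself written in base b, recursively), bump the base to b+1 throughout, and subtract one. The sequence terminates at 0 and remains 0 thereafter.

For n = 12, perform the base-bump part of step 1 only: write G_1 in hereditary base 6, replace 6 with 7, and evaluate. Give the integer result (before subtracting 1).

15

base 5: 12 = 2·5 + 2; at 6: 2·6 + 2 = 14; next = 13
base 6: 13 = 2·6 + 1; at 7: 2·7 + 1 = 15; next = 14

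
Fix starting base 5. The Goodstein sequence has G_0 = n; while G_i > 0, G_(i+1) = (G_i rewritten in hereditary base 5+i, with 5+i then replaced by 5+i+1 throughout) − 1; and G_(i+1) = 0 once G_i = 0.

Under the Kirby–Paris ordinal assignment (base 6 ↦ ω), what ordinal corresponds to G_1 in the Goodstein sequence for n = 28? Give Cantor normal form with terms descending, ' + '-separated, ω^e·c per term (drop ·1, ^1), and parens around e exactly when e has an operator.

(0) 28|_5 = 5^2 + 3 ↦ 6^2 + 3|_6 = 39 ⇒ 38
(1) 38|_6 = 6^2 + 2 ↦ 7^2 + 2|_7 = 51 ⇒ 50

ω^2 + 2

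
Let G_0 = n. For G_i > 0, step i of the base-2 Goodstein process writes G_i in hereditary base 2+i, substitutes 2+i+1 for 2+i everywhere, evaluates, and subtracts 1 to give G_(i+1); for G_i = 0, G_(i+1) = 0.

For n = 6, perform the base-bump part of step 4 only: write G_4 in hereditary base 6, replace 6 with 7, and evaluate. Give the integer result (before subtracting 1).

step 0: 6 = 2^2 + 2; sub 3 for 2: 3^3 + 3; = 30; G_1 = 30−1 = 29
step 1: 29 = 3^3 + 2; sub 4 for 3: 4^4 + 2; = 258; G_2 = 258−1 = 257
step 2: 257 = 4^4 + 1; sub 5 for 4: 5^5 + 1; = 3126; G_3 = 3126−1 = 3125
step 3: 3125 = 5^5; sub 6 for 5: 6^6; = 46656; G_4 = 46656−1 = 46655

98040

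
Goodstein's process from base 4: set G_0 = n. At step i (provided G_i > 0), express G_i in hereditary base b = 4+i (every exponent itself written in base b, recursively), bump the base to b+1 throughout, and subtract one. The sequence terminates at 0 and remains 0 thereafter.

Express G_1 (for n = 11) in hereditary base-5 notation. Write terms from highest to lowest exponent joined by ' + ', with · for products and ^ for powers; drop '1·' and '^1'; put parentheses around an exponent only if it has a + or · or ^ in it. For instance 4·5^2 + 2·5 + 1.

2·5 + 2

base 4: 11 = 2·4 + 3; at 5: 2·5 + 3 = 13; next = 12
base 5: 12 = 2·5 + 2; at 6: 2·6 + 2 = 14; next = 13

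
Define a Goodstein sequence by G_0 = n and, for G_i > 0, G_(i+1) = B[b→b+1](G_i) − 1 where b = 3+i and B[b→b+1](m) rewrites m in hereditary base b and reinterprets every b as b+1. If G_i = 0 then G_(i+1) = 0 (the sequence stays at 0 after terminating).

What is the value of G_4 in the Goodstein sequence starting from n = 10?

30

G_0=10  [base 3] 3^2 + 1  →[3↦4]→  4^2 + 1 = 17  −1 ⇒ G_1=16
G_1=16  [base 4] 4^2  →[4↦5]→  5^2 = 25  −1 ⇒ G_2=24
G_2=24  [base 5] 4·5 + 4  →[5↦6]→  4·6 + 4 = 28  −1 ⇒ G_3=27
G_3=27  [base 6] 4·6 + 3  →[6↦7]→  4·7 + 3 = 31  −1 ⇒ G_4=30
G_4=30  [base 7] 4·7 + 2  →[7↦8]→  4·8 + 2 = 34  −1 ⇒ G_5=33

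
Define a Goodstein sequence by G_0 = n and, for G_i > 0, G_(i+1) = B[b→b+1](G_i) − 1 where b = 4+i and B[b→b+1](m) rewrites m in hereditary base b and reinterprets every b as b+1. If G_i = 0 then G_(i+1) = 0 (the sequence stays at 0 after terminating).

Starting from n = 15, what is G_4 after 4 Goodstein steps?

i=0: 15 = 3·4 + 3 (b=4); 4→5: 3·5 + 3 = 18; 18−1 = 17
i=1: 17 = 3·5 + 2 (b=5); 5→6: 3·6 + 2 = 20; 20−1 = 19
i=2: 19 = 3·6 + 1 (b=6); 6→7: 3·7 + 1 = 22; 22−1 = 21
i=3: 21 = 3·7 (b=7); 7→8: 3·8 = 24; 24−1 = 23
i=4: 23 = 2·8 + 7 (b=8); 8→9: 2·9 + 7 = 25; 25−1 = 24

23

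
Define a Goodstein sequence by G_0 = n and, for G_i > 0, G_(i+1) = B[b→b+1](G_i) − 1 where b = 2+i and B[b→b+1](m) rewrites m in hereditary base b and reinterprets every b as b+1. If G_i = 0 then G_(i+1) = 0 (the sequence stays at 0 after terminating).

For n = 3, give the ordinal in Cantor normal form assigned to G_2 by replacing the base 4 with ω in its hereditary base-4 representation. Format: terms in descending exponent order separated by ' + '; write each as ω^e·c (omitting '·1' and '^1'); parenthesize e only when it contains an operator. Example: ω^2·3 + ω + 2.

G_0=3  [base 2] 2 + 1  →[2↦3]→  3 + 1 = 4  −1 ⇒ G_1=3
G_1=3  [base 3] 3  →[3↦4]→  4 = 4  −1 ⇒ G_2=3

3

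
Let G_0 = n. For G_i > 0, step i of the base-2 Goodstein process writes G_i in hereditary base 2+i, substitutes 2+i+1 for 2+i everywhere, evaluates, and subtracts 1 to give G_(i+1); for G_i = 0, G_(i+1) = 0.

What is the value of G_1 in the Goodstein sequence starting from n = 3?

G_0 = 3. HB_2(3) = 2 + 1. Bump = 4. G_1 = 3.
G_1 = 3. HB_3(3) = 3. Bump = 4. G_2 = 3.

3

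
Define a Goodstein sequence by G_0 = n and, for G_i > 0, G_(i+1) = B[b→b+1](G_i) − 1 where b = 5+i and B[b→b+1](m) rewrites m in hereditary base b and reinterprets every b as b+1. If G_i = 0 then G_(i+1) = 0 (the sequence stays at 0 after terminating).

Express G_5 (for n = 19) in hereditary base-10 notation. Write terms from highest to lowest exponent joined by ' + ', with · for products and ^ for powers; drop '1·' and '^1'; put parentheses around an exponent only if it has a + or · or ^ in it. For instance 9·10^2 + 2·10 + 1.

2·10 + 9

base 5: 19 = 3·5 + 4; at 6: 3·6 + 4 = 22; next = 21
base 6: 21 = 3·6 + 3; at 7: 3·7 + 3 = 24; next = 23
base 7: 23 = 3·7 + 2; at 8: 3·8 + 2 = 26; next = 25
base 8: 25 = 3·8 + 1; at 9: 3·9 + 1 = 28; next = 27
base 9: 27 = 3·9; at 10: 3·10 = 30; next = 29
base 10: 29 = 2·10 + 9; at 11: 2·11 + 9 = 31; next = 30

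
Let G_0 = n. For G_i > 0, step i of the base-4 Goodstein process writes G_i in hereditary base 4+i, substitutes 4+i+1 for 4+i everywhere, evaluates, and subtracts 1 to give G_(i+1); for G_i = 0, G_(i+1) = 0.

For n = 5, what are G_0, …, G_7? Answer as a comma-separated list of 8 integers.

i=0: 5 = 4 + 1 (b=4); 4→5: 5 + 1 = 6; 6−1 = 5
i=1: 5 = 5 (b=5); 5→6: 6 = 6; 6−1 = 5
i=2: 5 = 5 (b=6); 6→7: 5 = 5; 5−1 = 4
i=3: 4 = 4 (b=7); 7→8: 4 = 4; 4−1 = 3
i=4: 3 = 3 (b=8); 8→9: 3 = 3; 3−1 = 2
i=5: 2 = 2 (b=9); 9→10: 2 = 2; 2−1 = 1
i=6: 1 = 1 (b=10); 10→11: 1 = 1; 1−1 = 0

5, 5, 5, 4, 3, 2, 1, 0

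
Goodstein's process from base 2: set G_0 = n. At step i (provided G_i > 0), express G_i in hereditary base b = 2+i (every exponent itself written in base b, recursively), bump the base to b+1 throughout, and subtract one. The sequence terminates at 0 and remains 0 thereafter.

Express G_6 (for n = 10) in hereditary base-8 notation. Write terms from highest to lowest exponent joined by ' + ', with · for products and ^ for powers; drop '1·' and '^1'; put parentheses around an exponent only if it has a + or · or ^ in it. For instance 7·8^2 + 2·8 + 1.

i=0: 10 = 2^(2 + 1) + 2 (b=2); 2→3: 3^(3 + 1) + 3 = 84; 84−1 = 83
i=1: 83 = 3^(3 + 1) + 2 (b=3); 3→4: 4^(4 + 1) + 2 = 1026; 1026−1 = 1025
i=2: 1025 = 4^(4 + 1) + 1 (b=4); 4→5: 5^(5 + 1) + 1 = 15626; 15626−1 = 15625
i=3: 15625 = 5^(5 + 1) (b=5); 5→6: 6^(6 + 1) = 279936; 279936−1 = 279935
i=4: 279935 = 5·6^6 + 5·6^5 + 5·6^4 + 5·6^3 + 5·6^2 + 5·6 + 5 (b=6); 6→7: 5·7^7 + 5·7^5 + 5·7^4 + 5·7^3 + 5·7^2 + 5·7 + 5 = 4215755; 4215755−1 = 4215754
i=5: 4215754 = 5·7^7 + 5·7^5 + 5·7^4 + 5·7^3 + 5·7^2 + 5·7 + 4 (b=7); 7→8: 5·8^8 + 5·8^5 + 5·8^4 + 5·8^3 + 5·8^2 + 5·8 + 4 = 84073324; 84073324−1 = 84073323

5·8^8 + 5·8^5 + 5·8^4 + 5·8^3 + 5·8^2 + 5·8 + 3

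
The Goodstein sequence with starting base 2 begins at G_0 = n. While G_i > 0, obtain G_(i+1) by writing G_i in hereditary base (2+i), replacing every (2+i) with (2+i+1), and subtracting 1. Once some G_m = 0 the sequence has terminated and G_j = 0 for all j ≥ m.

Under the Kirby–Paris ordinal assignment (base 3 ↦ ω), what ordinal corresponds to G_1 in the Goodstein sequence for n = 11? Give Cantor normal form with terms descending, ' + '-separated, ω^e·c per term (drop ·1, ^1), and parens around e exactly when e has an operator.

G_0 = 11. HB_2(11) = 2^(2 + 1) + 2 + 1. Bump = 85. G_1 = 84.
G_1 = 84. HB_3(84) = 3^(3 + 1) + 3. Bump = 1028. G_2 = 1027.

ω^(ω + 1) + ω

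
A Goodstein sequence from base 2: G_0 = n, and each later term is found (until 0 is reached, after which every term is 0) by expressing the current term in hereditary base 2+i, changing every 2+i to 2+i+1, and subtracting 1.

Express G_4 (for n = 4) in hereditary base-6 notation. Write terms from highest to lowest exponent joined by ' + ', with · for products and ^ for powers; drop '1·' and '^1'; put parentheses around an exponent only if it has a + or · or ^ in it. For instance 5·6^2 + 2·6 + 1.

(0) 4|_2 = 2^2 ↦ 3^3|_3 = 27 ⇒ 26
(1) 26|_3 = 2·3^2 + 2·3 + 2 ↦ 2·4^2 + 2·4 + 2|_4 = 42 ⇒ 41
(2) 41|_4 = 2·4^2 + 2·4 + 1 ↦ 2·5^2 + 2·5 + 1|_5 = 61 ⇒ 60
(3) 60|_5 = 2·5^2 + 2·5 ↦ 2·6^2 + 2·6|_6 = 84 ⇒ 83
(4) 83|_6 = 2·6^2 + 6 + 5 ↦ 2·7^2 + 7 + 5|_7 = 110 ⇒ 109

2·6^2 + 6 + 5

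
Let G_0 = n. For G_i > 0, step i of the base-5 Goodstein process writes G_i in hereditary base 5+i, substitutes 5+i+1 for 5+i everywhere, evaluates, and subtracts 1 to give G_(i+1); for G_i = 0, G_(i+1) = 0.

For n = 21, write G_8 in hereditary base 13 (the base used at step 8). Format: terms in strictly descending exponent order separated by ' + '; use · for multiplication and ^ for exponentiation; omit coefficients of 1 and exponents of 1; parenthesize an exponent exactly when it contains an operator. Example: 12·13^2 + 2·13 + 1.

3·13

(0) 21|_5 = 4·5 + 1 ↦ 4·6 + 1|_6 = 25 ⇒ 24
(1) 24|_6 = 4·6 ↦ 4·7|_7 = 28 ⇒ 27
(2) 27|_7 = 3·7 + 6 ↦ 3·8 + 6|_8 = 30 ⇒ 29
(3) 29|_8 = 3·8 + 5 ↦ 3·9 + 5|_9 = 32 ⇒ 31
(4) 31|_9 = 3·9 + 4 ↦ 3·10 + 4|_10 = 34 ⇒ 33
(5) 33|_10 = 3·10 + 3 ↦ 3·11 + 3|_11 = 36 ⇒ 35
(6) 35|_11 = 3·11 + 2 ↦ 3·12 + 2|_12 = 38 ⇒ 37
(7) 37|_12 = 3·12 + 1 ↦ 3·13 + 1|_13 = 40 ⇒ 39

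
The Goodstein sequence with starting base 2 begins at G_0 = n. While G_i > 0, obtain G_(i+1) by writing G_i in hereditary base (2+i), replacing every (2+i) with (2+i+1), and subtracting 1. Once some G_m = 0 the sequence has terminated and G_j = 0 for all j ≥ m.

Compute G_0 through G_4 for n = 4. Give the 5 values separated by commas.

4, 26, 41, 60, 83

4 —HB2→ 2^2 —bump→ 3^3 = 27 —(−1)→ 26
26 —HB3→ 2·3^2 + 2·3 + 2 —bump→ 2·4^2 + 2·4 + 2 = 42 —(−1)→ 41
41 —HB4→ 2·4^2 + 2·4 + 1 —bump→ 2·5^2 + 2·5 + 1 = 61 —(−1)→ 60
60 —HB5→ 2·5^2 + 2·5 —bump→ 2·6^2 + 2·6 = 84 —(−1)→ 83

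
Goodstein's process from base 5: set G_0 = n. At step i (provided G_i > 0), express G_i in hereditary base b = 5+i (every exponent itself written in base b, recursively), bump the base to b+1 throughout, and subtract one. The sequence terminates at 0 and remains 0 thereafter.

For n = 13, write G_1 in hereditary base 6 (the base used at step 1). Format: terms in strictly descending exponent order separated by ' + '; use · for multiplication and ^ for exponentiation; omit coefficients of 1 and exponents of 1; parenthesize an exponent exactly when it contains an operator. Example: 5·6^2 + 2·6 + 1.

i=0: 13 = 2·5 + 3 (b=5); 5→6: 2·6 + 3 = 15; 15−1 = 14
i=1: 14 = 2·6 + 2 (b=6); 6→7: 2·7 + 2 = 16; 16−1 = 15

2·6 + 2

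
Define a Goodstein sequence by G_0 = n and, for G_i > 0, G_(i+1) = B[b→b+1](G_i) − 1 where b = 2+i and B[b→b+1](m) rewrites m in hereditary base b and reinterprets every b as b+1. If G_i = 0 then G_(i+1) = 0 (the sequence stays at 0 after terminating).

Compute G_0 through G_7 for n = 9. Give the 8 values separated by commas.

9, 81, 1023, 9842, 140743, 2471826, 50333399, 1162263921

step 0: 9 = 2^(2 + 1) + 1; sub 3 for 2: 3^(3 + 1) + 1; = 82; G_1 = 82−1 = 81
step 1: 81 = 3^(3 + 1); sub 4 for 3: 4^(4 + 1); = 1024; G_2 = 1024−1 = 1023
step 2: 1023 = 3·4^4 + 3·4^3 + 3·4^2 + 3·4 + 3; sub 5 for 4: 3·5^5 + 3·5^3 + 3·5^2 + 3·5 + 3; = 9843; G_3 = 9843−1 = 9842
step 3: 9842 = 3·5^5 + 3·5^3 + 3·5^2 + 3·5 + 2; sub 6 for 5: 3·6^6 + 3·6^3 + 3·6^2 + 3·6 + 2; = 140744; G_4 = 140744−1 = 140743
step 4: 140743 = 3·6^6 + 3·6^3 + 3·6^2 + 3·6 + 1; sub 7 for 6: 3·7^7 + 3·7^3 + 3·7^2 + 3·7 + 1; = 2471827; G_5 = 2471827−1 = 2471826
step 5: 2471826 = 3·7^7 + 3·7^3 + 3·7^2 + 3·7; sub 8 for 7: 3·8^8 + 3·8^3 + 3·8^2 + 3·8; = 50333400; G_6 = 50333400−1 = 50333399
step 6: 50333399 = 3·8^8 + 3·8^3 + 3·8^2 + 2·8 + 7; sub 9 for 8: 3·9^9 + 3·9^3 + 3·9^2 + 2·9 + 7; = 1162263922; G_7 = 1162263922−1 = 1162263921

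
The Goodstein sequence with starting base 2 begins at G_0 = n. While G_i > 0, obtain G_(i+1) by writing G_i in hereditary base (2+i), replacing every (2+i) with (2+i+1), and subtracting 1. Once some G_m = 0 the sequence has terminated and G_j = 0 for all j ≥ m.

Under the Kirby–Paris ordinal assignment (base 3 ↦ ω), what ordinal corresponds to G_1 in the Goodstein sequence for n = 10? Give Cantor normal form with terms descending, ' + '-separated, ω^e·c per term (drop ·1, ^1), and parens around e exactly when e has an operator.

ω^(ω + 1) + 2

G_0 = 10. HB_2(10) = 2^(2 + 1) + 2. Bump = 84. G_1 = 83.
G_1 = 83. HB_3(83) = 3^(3 + 1) + 2. Bump = 1026. G_2 = 1025.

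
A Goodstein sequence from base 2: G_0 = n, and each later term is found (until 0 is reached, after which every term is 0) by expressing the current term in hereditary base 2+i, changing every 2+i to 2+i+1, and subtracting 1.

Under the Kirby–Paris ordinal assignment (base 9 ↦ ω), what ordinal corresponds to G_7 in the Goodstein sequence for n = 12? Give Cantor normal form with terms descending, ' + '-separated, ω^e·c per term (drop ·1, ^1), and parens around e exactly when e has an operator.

G_0=12  [base 2] 2^(2 + 1) + 2^2  →[2↦3]→  3^(3 + 1) + 3^3 = 108  −1 ⇒ G_1=107
G_1=107  [base 3] 3^(3 + 1) + 2·3^2 + 2·3 + 2  →[3↦4]→  4^(4 + 1) + 2·4^2 + 2·4 + 2 = 1066  −1 ⇒ G_2=1065
G_2=1065  [base 4] 4^(4 + 1) + 2·4^2 + 2·4 + 1  →[4↦5]→  5^(5 + 1) + 2·5^2 + 2·5 + 1 = 15686  −1 ⇒ G_3=15685
G_3=15685  [base 5] 5^(5 + 1) + 2·5^2 + 2·5  →[5↦6]→  6^(6 + 1) + 2·6^2 + 2·6 = 280020  −1 ⇒ G_4=280019
G_4=280019  [base 6] 6^(6 + 1) + 2·6^2 + 6 + 5  →[6↦7]→  7^(7 + 1) + 2·7^2 + 7 + 5 = 5764911  −1 ⇒ G_5=5764910
G_5=5764910  [base 7] 7^(7 + 1) + 2·7^2 + 7 + 4  →[7↦8]→  8^(8 + 1) + 2·8^2 + 8 + 4 = 134217868  −1 ⇒ G_6=134217867
G_6=134217867  [base 8] 8^(8 + 1) + 2·8^2 + 8 + 3  →[8↦9]→  9^(9 + 1) + 2·9^2 + 9 + 3 = 3486784575  −1 ⇒ G_7=3486784574

ω^(ω + 1) + ω^2·2 + ω + 2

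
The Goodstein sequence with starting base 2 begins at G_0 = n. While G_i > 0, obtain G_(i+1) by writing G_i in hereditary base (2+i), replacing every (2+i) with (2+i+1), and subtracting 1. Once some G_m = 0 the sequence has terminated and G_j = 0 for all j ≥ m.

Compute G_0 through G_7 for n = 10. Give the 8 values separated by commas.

10 —HB2→ 2^(2 + 1) + 2 —bump→ 3^(3 + 1) + 3 = 84 —(−1)→ 83
83 —HB3→ 3^(3 + 1) + 2 —bump→ 4^(4 + 1) + 2 = 1026 —(−1)→ 1025
1025 —HB4→ 4^(4 + 1) + 1 —bump→ 5^(5 + 1) + 1 = 15626 —(−1)→ 15625
15625 —HB5→ 5^(5 + 1) —bump→ 6^(6 + 1) = 279936 —(−1)→ 279935
279935 —HB6→ 5·6^6 + 5·6^5 + 5·6^4 + 5·6^3 + 5·6^2 + 5·6 + 5 —bump→ 5·7^7 + 5·7^5 + 5·7^4 + 5·7^3 + 5·7^2 + 5·7 + 5 = 4215755 —(−1)→ 4215754
4215754 —HB7→ 5·7^7 + 5·7^5 + 5·7^4 + 5·7^3 + 5·7^2 + 5·7 + 4 —bump→ 5·8^8 + 5·8^5 + 5·8^4 + 5·8^3 + 5·8^2 + 5·8 + 4 = 84073324 —(−1)→ 84073323
84073323 —HB8→ 5·8^8 + 5·8^5 + 5·8^4 + 5·8^3 + 5·8^2 + 5·8 + 3 —bump→ 5·9^9 + 5·9^5 + 5·9^4 + 5·9^3 + 5·9^2 + 5·9 + 3 = 1937434593 —(−1)→ 1937434592

10, 83, 1025, 15625, 279935, 4215754, 84073323, 1937434592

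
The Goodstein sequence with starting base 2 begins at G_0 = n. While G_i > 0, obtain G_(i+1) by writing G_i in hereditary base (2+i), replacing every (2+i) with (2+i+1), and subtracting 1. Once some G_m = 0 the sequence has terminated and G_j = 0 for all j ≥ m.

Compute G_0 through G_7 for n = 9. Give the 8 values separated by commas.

9, 81, 1023, 9842, 140743, 2471826, 50333399, 1162263921

step 0: 9 = 2^(2 + 1) + 1; sub 3 for 2: 3^(3 + 1) + 1; = 82; G_1 = 82−1 = 81
step 1: 81 = 3^(3 + 1); sub 4 for 3: 4^(4 + 1); = 1024; G_2 = 1024−1 = 1023
step 2: 1023 = 3·4^4 + 3·4^3 + 3·4^2 + 3·4 + 3; sub 5 for 4: 3·5^5 + 3·5^3 + 3·5^2 + 3·5 + 3; = 9843; G_3 = 9843−1 = 9842
step 3: 9842 = 3·5^5 + 3·5^3 + 3·5^2 + 3·5 + 2; sub 6 for 5: 3·6^6 + 3·6^3 + 3·6^2 + 3·6 + 2; = 140744; G_4 = 140744−1 = 140743
step 4: 140743 = 3·6^6 + 3·6^3 + 3·6^2 + 3·6 + 1; sub 7 for 6: 3·7^7 + 3·7^3 + 3·7^2 + 3·7 + 1; = 2471827; G_5 = 2471827−1 = 2471826
step 5: 2471826 = 3·7^7 + 3·7^3 + 3·7^2 + 3·7; sub 8 for 7: 3·8^8 + 3·8^3 + 3·8^2 + 3·8; = 50333400; G_6 = 50333400−1 = 50333399
step 6: 50333399 = 3·8^8 + 3·8^3 + 3·8^2 + 2·8 + 7; sub 9 for 8: 3·9^9 + 3·9^3 + 3·9^2 + 2·9 + 7; = 1162263922; G_7 = 1162263922−1 = 1162263921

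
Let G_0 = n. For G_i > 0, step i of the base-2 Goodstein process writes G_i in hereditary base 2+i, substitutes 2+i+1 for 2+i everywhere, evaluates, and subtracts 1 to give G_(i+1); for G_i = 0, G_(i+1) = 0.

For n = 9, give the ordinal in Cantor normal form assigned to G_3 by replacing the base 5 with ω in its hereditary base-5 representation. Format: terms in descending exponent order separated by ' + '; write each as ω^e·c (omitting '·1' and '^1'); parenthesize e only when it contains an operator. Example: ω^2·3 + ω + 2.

(0) 9|_2 = 2^(2 + 1) + 1 ↦ 3^(3 + 1) + 1|_3 = 82 ⇒ 81
(1) 81|_3 = 3^(3 + 1) ↦ 4^(4 + 1)|_4 = 1024 ⇒ 1023
(2) 1023|_4 = 3·4^4 + 3·4^3 + 3·4^2 + 3·4 + 3 ↦ 3·5^5 + 3·5^3 + 3·5^2 + 3·5 + 3|_5 = 9843 ⇒ 9842
(3) 9842|_5 = 3·5^5 + 3·5^3 + 3·5^2 + 3·5 + 2 ↦ 3·6^6 + 3·6^3 + 3·6^2 + 3·6 + 2|_6 = 140744 ⇒ 140743

ω^ω·3 + ω^3·3 + ω^2·3 + ω·3 + 2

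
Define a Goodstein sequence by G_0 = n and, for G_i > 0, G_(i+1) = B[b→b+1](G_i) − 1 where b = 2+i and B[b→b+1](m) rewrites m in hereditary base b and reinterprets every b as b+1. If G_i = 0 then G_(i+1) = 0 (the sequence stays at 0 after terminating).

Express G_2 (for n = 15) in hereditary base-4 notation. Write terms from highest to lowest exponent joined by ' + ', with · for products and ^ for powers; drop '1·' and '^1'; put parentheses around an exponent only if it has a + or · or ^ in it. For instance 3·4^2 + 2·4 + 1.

[0] 15 ≡ 2^(2 + 1) + 2^2 + 2 + 1 (base 2). Lift 3: 112. −1: 111.
[1] 111 ≡ 3^(3 + 1) + 3^3 + 3 (base 3). Lift 4: 1284. −1: 1283.
[2] 1283 ≡ 4^(4 + 1) + 4^4 + 3 (base 4). Lift 5: 18753. −1: 18752.

4^(4 + 1) + 4^4 + 3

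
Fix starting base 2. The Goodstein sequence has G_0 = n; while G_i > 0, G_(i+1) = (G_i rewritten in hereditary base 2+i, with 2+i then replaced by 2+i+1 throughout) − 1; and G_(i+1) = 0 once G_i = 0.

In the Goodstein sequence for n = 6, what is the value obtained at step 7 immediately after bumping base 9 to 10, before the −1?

555552

6 —HB2→ 2^2 + 2 —bump→ 3^3 + 3 = 30 —(−1)→ 29
29 —HB3→ 3^3 + 2 —bump→ 4^4 + 2 = 258 —(−1)→ 257
257 —HB4→ 4^4 + 1 —bump→ 5^5 + 1 = 3126 —(−1)→ 3125
3125 —HB5→ 5^5 —bump→ 6^6 = 46656 —(−1)→ 46655
46655 —HB6→ 5·6^5 + 5·6^4 + 5·6^3 + 5·6^2 + 5·6 + 5 —bump→ 5·7^5 + 5·7^4 + 5·7^3 + 5·7^2 + 5·7 + 5 = 98040 —(−1)→ 98039
98039 —HB7→ 5·7^5 + 5·7^4 + 5·7^3 + 5·7^2 + 5·7 + 4 —bump→ 5·8^5 + 5·8^4 + 5·8^3 + 5·8^2 + 5·8 + 4 = 187244 —(−1)→ 187243
187243 —HB8→ 5·8^5 + 5·8^4 + 5·8^3 + 5·8^2 + 5·8 + 3 —bump→ 5·9^5 + 5·9^4 + 5·9^3 + 5·9^2 + 5·9 + 3 = 332148 —(−1)→ 332147
332147 —HB9→ 5·9^5 + 5·9^4 + 5·9^3 + 5·9^2 + 5·9 + 2 —bump→ 5·10^5 + 5·10^4 + 5·10^3 + 5·10^2 + 5·10 + 2 = 555552 —(−1)→ 555551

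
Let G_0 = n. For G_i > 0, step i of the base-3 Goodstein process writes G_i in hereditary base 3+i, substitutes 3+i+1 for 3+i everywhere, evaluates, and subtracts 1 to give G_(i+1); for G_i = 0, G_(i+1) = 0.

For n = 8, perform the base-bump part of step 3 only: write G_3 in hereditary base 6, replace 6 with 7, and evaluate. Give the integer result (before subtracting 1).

12

i=0: 8 = 2·3 + 2 (b=3); 3→4: 2·4 + 2 = 10; 10−1 = 9
i=1: 9 = 2·4 + 1 (b=4); 4→5: 2·5 + 1 = 11; 11−1 = 10
i=2: 10 = 2·5 (b=5); 5→6: 2·6 = 12; 12−1 = 11
i=3: 11 = 6 + 5 (b=6); 6→7: 7 + 5 = 12; 12−1 = 11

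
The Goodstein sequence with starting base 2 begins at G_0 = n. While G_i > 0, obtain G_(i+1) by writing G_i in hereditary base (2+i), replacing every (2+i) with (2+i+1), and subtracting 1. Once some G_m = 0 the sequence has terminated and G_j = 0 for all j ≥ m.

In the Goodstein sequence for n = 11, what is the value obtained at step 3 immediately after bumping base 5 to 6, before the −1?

279938

11 —HB2→ 2^(2 + 1) + 2 + 1 —bump→ 3^(3 + 1) + 3 + 1 = 85 —(−1)→ 84
84 —HB3→ 3^(3 + 1) + 3 —bump→ 4^(4 + 1) + 4 = 1028 —(−1)→ 1027
1027 —HB4→ 4^(4 + 1) + 3 —bump→ 5^(5 + 1) + 3 = 15628 —(−1)→ 15627
15627 —HB5→ 5^(5 + 1) + 2 —bump→ 6^(6 + 1) + 2 = 279938 —(−1)→ 279937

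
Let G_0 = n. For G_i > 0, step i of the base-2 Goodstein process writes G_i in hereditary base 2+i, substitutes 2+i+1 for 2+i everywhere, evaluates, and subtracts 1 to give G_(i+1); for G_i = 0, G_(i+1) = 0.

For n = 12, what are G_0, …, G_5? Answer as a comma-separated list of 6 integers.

12, 107, 1065, 15685, 280019, 5764910

12 —HB2→ 2^(2 + 1) + 2^2 —bump→ 3^(3 + 1) + 3^3 = 108 —(−1)→ 107
107 —HB3→ 3^(3 + 1) + 2·3^2 + 2·3 + 2 —bump→ 4^(4 + 1) + 2·4^2 + 2·4 + 2 = 1066 —(−1)→ 1065
1065 —HB4→ 4^(4 + 1) + 2·4^2 + 2·4 + 1 —bump→ 5^(5 + 1) + 2·5^2 + 2·5 + 1 = 15686 —(−1)→ 15685
15685 —HB5→ 5^(5 + 1) + 2·5^2 + 2·5 —bump→ 6^(6 + 1) + 2·6^2 + 2·6 = 280020 —(−1)→ 280019
280019 —HB6→ 6^(6 + 1) + 2·6^2 + 6 + 5 —bump→ 7^(7 + 1) + 2·7^2 + 7 + 5 = 5764911 —(−1)→ 5764910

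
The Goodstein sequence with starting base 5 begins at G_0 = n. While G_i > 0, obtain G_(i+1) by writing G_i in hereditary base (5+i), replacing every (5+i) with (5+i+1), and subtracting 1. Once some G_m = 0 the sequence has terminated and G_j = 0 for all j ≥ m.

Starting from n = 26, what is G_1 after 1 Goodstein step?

36

(0) 26|_5 = 5^2 + 1 ↦ 6^2 + 1|_6 = 37 ⇒ 36
(1) 36|_6 = 6^2 ↦ 7^2|_7 = 49 ⇒ 48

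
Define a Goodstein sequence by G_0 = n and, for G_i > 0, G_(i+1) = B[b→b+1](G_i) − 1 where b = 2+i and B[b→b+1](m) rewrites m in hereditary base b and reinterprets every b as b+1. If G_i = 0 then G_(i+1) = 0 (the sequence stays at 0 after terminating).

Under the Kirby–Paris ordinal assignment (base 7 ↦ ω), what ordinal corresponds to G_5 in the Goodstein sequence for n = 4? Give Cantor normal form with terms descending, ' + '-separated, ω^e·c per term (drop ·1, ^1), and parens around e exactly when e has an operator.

ω^2·2 + ω + 4

G_0 = 4. HB_2(4) = 2^2. Bump = 27. G_1 = 26.
G_1 = 26. HB_3(26) = 2·3^2 + 2·3 + 2. Bump = 42. G_2 = 41.
G_2 = 41. HB_4(41) = 2·4^2 + 2·4 + 1. Bump = 61. G_3 = 60.
G_3 = 60. HB_5(60) = 2·5^2 + 2·5. Bump = 84. G_4 = 83.
G_4 = 83. HB_6(83) = 2·6^2 + 6 + 5. Bump = 110. G_5 = 109.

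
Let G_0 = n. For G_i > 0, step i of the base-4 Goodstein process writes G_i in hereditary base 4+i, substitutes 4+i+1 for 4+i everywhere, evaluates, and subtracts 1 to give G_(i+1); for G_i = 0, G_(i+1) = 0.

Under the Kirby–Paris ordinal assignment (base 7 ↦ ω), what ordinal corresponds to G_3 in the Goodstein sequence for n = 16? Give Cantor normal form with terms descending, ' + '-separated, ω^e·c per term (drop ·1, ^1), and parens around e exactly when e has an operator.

G_0 = 16. HB_4(16) = 4^2. Bump = 25. G_1 = 24.
G_1 = 24. HB_5(24) = 4·5 + 4. Bump = 28. G_2 = 27.
G_2 = 27. HB_6(27) = 4·6 + 3. Bump = 31. G_3 = 30.
G_3 = 30. HB_7(30) = 4·7 + 2. Bump = 34. G_4 = 33.

ω·4 + 2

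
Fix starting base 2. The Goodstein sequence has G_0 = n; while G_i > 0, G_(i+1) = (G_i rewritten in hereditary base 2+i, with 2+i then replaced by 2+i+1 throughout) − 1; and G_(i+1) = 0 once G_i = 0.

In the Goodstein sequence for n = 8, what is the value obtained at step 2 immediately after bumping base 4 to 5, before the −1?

6311

G_0=8  [base 2] 2^(2 + 1)  →[2↦3]→  3^(3 + 1) = 81  −1 ⇒ G_1=80
G_1=80  [base 3] 2·3^3 + 2·3^2 + 2·3 + 2  →[3↦4]→  2·4^4 + 2·4^2 + 2·4 + 2 = 554  −1 ⇒ G_2=553
G_2=553  [base 4] 2·4^4 + 2·4^2 + 2·4 + 1  →[4↦5]→  2·5^5 + 2·5^2 + 2·5 + 1 = 6311  −1 ⇒ G_3=6310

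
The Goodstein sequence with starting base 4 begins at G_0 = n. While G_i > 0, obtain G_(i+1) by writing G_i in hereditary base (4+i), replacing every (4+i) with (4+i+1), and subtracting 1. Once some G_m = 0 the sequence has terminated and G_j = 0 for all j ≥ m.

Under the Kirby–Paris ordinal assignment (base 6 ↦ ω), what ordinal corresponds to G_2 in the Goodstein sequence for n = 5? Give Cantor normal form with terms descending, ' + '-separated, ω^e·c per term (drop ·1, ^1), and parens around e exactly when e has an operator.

G_0=5  [base 4] 4 + 1  →[4↦5]→  5 + 1 = 6  −1 ⇒ G_1=5
G_1=5  [base 5] 5  →[5↦6]→  6 = 6  −1 ⇒ G_2=5

5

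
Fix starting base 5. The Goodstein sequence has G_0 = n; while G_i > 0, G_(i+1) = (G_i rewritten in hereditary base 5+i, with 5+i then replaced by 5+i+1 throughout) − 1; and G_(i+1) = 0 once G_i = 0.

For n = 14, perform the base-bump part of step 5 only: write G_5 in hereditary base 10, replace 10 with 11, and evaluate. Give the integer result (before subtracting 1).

(0) 14|_5 = 2·5 + 4 ↦ 2·6 + 4|_6 = 16 ⇒ 15
(1) 15|_6 = 2·6 + 3 ↦ 2·7 + 3|_7 = 17 ⇒ 16
(2) 16|_7 = 2·7 + 2 ↦ 2·8 + 2|_8 = 18 ⇒ 17
(3) 17|_8 = 2·8 + 1 ↦ 2·9 + 1|_9 = 19 ⇒ 18
(4) 18|_9 = 2·9 ↦ 2·10|_10 = 20 ⇒ 19

20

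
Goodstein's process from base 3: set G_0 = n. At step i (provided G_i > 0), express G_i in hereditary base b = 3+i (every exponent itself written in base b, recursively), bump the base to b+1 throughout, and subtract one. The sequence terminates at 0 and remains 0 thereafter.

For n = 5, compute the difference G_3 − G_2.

step 0: 5 = 3 + 2; sub 4 for 3: 4 + 2; = 6; G_1 = 6−1 = 5
step 1: 5 = 4 + 1; sub 5 for 4: 5 + 1; = 6; G_2 = 6−1 = 5
step 2: 5 = 5; sub 6 for 5: 6; = 6; G_3 = 6−1 = 5

0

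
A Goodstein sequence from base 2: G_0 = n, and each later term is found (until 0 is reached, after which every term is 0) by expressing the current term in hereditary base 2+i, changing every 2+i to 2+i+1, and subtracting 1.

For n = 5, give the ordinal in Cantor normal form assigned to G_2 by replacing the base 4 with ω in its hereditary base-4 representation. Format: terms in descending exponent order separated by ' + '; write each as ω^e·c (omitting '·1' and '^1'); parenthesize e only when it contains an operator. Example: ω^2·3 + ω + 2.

G_0 = 5. HB_2(5) = 2^2 + 1. Bump = 28. G_1 = 27.
G_1 = 27. HB_3(27) = 3^3. Bump = 256. G_2 = 255.
G_2 = 255. HB_4(255) = 3·4^3 + 3·4^2 + 3·4 + 3. Bump = 468. G_3 = 467.

ω^3·3 + ω^2·3 + ω·3 + 3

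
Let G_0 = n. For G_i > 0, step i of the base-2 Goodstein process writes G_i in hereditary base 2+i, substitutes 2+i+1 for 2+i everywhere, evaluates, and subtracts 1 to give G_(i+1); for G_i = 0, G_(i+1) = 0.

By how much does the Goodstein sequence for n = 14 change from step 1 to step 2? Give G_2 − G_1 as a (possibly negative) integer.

14 —HB2→ 2^(2 + 1) + 2^2 + 2 —bump→ 3^(3 + 1) + 3^3 + 3 = 111 —(−1)→ 110
110 —HB3→ 3^(3 + 1) + 3^3 + 2 —bump→ 4^(4 + 1) + 4^4 + 2 = 1282 —(−1)→ 1281

1171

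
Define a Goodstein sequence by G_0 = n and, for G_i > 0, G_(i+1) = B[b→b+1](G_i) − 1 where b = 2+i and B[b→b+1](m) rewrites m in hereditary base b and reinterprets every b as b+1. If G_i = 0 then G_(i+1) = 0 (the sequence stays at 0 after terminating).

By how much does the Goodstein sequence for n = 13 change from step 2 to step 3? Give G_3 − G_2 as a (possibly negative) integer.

base 2: 13 = 2^(2 + 1) + 2^2 + 1; at 3: 3^(3 + 1) + 3^3 + 1 = 109; next = 108
base 3: 108 = 3^(3 + 1) + 3^3; at 4: 4^(4 + 1) + 4^4 = 1280; next = 1279
base 4: 1279 = 4^(4 + 1) + 3·4^3 + 3·4^2 + 3·4 + 3; at 5: 5^(5 + 1) + 3·5^3 + 3·5^2 + 3·5 + 3 = 16093; next = 16092

14813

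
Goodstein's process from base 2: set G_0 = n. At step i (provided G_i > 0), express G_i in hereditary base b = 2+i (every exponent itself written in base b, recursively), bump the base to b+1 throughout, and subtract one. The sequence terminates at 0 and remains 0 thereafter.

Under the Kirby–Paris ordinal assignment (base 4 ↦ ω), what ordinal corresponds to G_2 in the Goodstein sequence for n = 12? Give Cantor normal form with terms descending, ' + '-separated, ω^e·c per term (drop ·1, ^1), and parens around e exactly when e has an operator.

[0] 12 ≡ 2^(2 + 1) + 2^2 (base 2). Lift 3: 108. −1: 107.
[1] 107 ≡ 3^(3 + 1) + 2·3^2 + 2·3 + 2 (base 3). Lift 4: 1066. −1: 1065.
[2] 1065 ≡ 4^(4 + 1) + 2·4^2 + 2·4 + 1 (base 4). Lift 5: 15686. −1: 15685.

ω^(ω + 1) + ω^2·2 + ω·2 + 1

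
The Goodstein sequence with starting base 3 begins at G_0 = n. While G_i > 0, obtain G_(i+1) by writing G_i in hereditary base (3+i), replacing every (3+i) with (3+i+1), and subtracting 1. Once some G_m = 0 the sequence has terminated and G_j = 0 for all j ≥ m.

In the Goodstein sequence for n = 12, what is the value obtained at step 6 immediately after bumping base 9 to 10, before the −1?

76

base 3: 12 = 3^2 + 3; at 4: 4^2 + 4 = 20; next = 19
base 4: 19 = 4^2 + 3; at 5: 5^2 + 3 = 28; next = 27
base 5: 27 = 5^2 + 2; at 6: 6^2 + 2 = 38; next = 37
base 6: 37 = 6^2 + 1; at 7: 7^2 + 1 = 50; next = 49
base 7: 49 = 7^2; at 8: 8^2 = 64; next = 63
base 8: 63 = 7·8 + 7; at 9: 7·9 + 7 = 70; next = 69
base 9: 69 = 7·9 + 6; at 10: 7·10 + 6 = 76; next = 75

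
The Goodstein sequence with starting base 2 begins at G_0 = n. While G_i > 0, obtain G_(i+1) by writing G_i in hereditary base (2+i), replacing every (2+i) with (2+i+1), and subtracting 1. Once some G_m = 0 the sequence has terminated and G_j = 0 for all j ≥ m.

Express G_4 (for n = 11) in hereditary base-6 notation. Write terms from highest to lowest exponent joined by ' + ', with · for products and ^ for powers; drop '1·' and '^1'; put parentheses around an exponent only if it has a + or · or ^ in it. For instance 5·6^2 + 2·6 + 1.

6^(6 + 1) + 1

11 —HB2→ 2^(2 + 1) + 2 + 1 —bump→ 3^(3 + 1) + 3 + 1 = 85 —(−1)→ 84
84 —HB3→ 3^(3 + 1) + 3 —bump→ 4^(4 + 1) + 4 = 1028 —(−1)→ 1027
1027 —HB4→ 4^(4 + 1) + 3 —bump→ 5^(5 + 1) + 3 = 15628 —(−1)→ 15627
15627 —HB5→ 5^(5 + 1) + 2 —bump→ 6^(6 + 1) + 2 = 279938 —(−1)→ 279937
279937 —HB6→ 6^(6 + 1) + 1 —bump→ 7^(7 + 1) + 1 = 5764802 —(−1)→ 5764801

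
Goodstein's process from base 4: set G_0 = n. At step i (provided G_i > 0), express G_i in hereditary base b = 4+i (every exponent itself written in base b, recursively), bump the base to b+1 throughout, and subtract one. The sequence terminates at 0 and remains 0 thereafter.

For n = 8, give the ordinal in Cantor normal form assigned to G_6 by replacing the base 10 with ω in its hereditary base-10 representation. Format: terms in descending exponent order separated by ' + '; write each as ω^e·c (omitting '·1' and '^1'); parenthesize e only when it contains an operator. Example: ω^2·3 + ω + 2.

9

G_0 = 8. HB_4(8) = 2·4. Bump = 10. G_1 = 9.
G_1 = 9. HB_5(9) = 5 + 4. Bump = 10. G_2 = 9.
G_2 = 9. HB_6(9) = 6 + 3. Bump = 10. G_3 = 9.
G_3 = 9. HB_7(9) = 7 + 2. Bump = 10. G_4 = 9.
G_4 = 9. HB_8(9) = 8 + 1. Bump = 10. G_5 = 9.
G_5 = 9. HB_9(9) = 9. Bump = 10. G_6 = 9.
G_6 = 9. HB_10(9) = 9. Bump = 9. G_7 = 8.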